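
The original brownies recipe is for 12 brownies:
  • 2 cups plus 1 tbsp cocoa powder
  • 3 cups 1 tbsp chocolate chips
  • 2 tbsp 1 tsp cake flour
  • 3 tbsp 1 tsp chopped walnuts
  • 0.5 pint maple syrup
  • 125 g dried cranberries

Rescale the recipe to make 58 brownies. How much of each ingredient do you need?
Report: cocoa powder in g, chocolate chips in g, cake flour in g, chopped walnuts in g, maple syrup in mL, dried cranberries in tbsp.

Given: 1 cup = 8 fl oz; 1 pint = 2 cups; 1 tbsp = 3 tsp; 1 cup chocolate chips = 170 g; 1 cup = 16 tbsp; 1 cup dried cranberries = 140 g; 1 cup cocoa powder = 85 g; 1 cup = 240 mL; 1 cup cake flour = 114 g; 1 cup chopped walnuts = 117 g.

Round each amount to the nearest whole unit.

cocoa powder: 847 g; chocolate chips: 2516 g; cake flour: 80 g; chopped walnuts: 118 g; maple syrup: 1160 mL; dried cranberries: 69 tbsp

Scaling factor: 58/12 = 29/6.
cocoa powder: (2 cup + 1 tbsp = 2.0625 cup) × 29/6 × 85 g/cup ≈ 847 g
chocolate chips: (3 cup + 1 tbsp = 3.0625 cup) × 29/6 × 170 g/cup ≈ 2516 g
cake flour: (2 tbsp + 1 tsp = 7/3 tbsp) × 29/6 ÷ 16 tbsp/cup × 114 g/cup ≈ 80 g
chopped walnuts: (3 tbsp + 1 tsp = 10/3 tbsp) × 29/6 ÷ 16 tbsp/cup × 117 g/cup ≈ 118 g
maple syrup: 0.5 pint × 29/6 × 2 cup/pint × 240 mL/cup = 1160 mL
dried cranberries: 125 g × 29/6 ÷ 140 g/cup × 16 tbsp/cup ≈ 69 tbsp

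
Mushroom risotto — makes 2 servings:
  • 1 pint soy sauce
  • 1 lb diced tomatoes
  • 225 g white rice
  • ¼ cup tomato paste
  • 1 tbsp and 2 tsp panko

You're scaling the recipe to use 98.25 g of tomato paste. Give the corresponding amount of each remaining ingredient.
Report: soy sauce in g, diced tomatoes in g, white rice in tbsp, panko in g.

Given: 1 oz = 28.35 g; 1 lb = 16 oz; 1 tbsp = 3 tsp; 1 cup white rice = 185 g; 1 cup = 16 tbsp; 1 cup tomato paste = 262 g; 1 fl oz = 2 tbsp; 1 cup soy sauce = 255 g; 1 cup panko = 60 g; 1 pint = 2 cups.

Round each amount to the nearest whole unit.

soy sauce: 765 g; diced tomatoes: 680 g; white rice: 29 tbsp; panko: 9 g

The original recipe has 65.5 g of tomato paste, so the scaling factor is 98.25 ÷ 65.5 = 3/2 = 1.5.
soy sauce: 1 pint × 3/2 × 2 cup/pint × 255 g/cup = 765 g
diced tomatoes: 1 lb × 3/2 × 16 oz/lb × 28.35 g/oz ≈ 680 g
white rice: 225 g × 3/2 ÷ 185 g/cup × 16 tbsp/cup ≈ 29 tbsp
panko: (1 tbsp + 2 tsp = 5/3 tbsp) × 3/2 ÷ 16 tbsp/cup × 60 g/cup ≈ 9 g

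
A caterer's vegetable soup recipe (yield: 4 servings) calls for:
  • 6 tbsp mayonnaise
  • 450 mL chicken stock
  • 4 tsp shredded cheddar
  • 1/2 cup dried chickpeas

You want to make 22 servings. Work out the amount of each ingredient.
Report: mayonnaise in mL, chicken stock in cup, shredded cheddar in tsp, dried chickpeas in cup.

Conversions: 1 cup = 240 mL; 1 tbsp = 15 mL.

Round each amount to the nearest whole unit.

Scaling factor: 22/4 = 11/2 = 5.5.
mayonnaise: 6 tbsp × 11/2 × 15 mL/tbsp = 495 mL
chicken stock: 450 mL × 11/2 ÷ 240 mL/cup ≈ 10 cup
shredded cheddar: 4 tsp × 11/2 = 22 tsp
dried chickpeas: 0.5 cup × 11/2 ≈ 3 cup

mayonnaise: 495 mL; chicken stock: 10 cup; shredded cheddar: 22 tsp; dried chickpeas: 3 cup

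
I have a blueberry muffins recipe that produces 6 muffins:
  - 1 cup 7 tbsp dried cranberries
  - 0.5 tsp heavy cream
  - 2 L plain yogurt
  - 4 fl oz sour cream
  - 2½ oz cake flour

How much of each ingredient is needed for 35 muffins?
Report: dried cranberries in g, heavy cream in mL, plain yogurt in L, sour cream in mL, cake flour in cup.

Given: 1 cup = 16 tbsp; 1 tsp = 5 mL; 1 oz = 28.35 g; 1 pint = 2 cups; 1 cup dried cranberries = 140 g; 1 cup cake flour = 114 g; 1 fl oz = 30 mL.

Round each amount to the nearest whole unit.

Scaling factor: 35/6.
dried cranberries: (1 cup + 7 tbsp = 1.4375 cup) × 35/6 × 140 g/cup ≈ 1174 g
heavy cream: 0.5 tsp × 35/6 × 5 mL/tsp ≈ 15 mL
plain yogurt: 2 L × 35/6 ≈ 12 L
sour cream: 4 fl oz × 35/6 × 30 mL/fl oz = 700 mL
cake flour: 2.5 oz × 35/6 × 28.35 g/oz ÷ 114 g/cup ≈ 4 cup

dried cranberries: 1174 g; heavy cream: 15 mL; plain yogurt: 12 L; sour cream: 700 mL; cake flour: 4 cup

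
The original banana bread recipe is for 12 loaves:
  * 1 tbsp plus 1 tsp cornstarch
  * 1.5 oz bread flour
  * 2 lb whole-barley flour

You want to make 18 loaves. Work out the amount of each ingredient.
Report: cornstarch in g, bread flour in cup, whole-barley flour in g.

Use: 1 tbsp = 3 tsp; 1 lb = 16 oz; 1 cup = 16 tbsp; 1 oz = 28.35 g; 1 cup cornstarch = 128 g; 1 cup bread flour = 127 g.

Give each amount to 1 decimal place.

Scaling factor: 18/12 = 3/2 = 1.5.
cornstarch: (1 tbsp + 1 tsp = 4/3 tbsp) × 3/2 ÷ 16 tbsp/cup × 128 g/cup = 16.0 g
bread flour: 1.5 oz × 3/2 × 28.35 g/oz ÷ 127 g/cup ≈ 0.5 cup
whole-barley flour: 2 lb × 3/2 × 16 oz/lb × 28.35 g/oz = 1360.8 g

cornstarch: 16.0 g; bread flour: 0.5 cup; whole-barley flour: 1360.8 g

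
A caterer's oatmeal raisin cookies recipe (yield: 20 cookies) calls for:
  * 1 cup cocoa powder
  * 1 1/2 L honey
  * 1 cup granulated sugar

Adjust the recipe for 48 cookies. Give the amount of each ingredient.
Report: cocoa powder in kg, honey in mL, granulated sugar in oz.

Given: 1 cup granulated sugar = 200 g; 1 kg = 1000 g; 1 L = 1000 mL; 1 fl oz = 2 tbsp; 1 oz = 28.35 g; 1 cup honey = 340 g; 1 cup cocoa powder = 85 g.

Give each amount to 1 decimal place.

Scaling factor: 48/20 = 12/5 = 2.4.
cocoa powder: 1 cup × 12/5 × 85 g/cup ÷ 1000 g/kg ≈ 0.2 kg
honey: 1.5 L × 12/5 × 1000 mL/L = 3600.0 mL
granulated sugar: 1 cup × 12/5 × 200 g/cup ÷ 28.35 g/oz ≈ 16.9 oz

cocoa powder: 0.2 kg; honey: 3600.0 mL; granulated sugar: 16.9 oz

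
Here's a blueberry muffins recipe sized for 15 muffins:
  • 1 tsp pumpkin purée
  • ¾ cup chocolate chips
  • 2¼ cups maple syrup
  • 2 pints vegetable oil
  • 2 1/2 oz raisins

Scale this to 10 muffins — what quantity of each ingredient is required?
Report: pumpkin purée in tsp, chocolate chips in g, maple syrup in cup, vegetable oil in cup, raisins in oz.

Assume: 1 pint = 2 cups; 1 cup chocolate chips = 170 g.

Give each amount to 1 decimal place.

Scaling factor: 10/15 = 2/3.
pumpkin purée: 1 tsp × 2/3 ≈ 0.7 tsp
chocolate chips: 0.75 cup × 2/3 × 170 g/cup = 85.0 g
maple syrup: 2.25 cup × 2/3 = 1.5 cup
vegetable oil: 2 pint × 2/3 × 2 cup/pint ≈ 2.7 cup
raisins: 2.5 oz × 2/3 ≈ 1.7 oz

pumpkin purée: 0.7 tsp; chocolate chips: 85.0 g; maple syrup: 1.5 cup; vegetable oil: 2.7 cup; raisins: 1.7 oz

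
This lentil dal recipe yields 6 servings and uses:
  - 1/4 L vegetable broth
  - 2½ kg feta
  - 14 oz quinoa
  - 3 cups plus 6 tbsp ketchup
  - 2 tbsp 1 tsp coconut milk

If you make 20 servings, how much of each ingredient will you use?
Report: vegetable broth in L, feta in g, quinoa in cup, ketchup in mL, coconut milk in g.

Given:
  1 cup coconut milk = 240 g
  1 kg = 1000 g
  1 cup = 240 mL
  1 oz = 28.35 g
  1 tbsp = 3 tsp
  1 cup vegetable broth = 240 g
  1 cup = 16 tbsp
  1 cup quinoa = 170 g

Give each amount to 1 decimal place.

vegetable broth: 0.8 L; feta: 8333.3 g; quinoa: 7.8 cup; ketchup: 2700.0 mL; coconut milk: 116.7 g

Scaling factor: 20/6 = 10/3.
vegetable broth: 0.25 L × 10/3 ≈ 0.8 L
feta: 2.5 kg × 10/3 × 1000 g/kg ≈ 8333.3 g
quinoa: 14 oz × 10/3 × 28.35 g/oz ÷ 170 g/cup ≈ 7.8 cup
ketchup: (3 cup + 6 tbsp = 3.375 cup) × 10/3 × 240 mL/cup = 2700.0 mL
coconut milk: (2 tbsp + 1 tsp = 7/3 tbsp) × 10/3 ÷ 16 tbsp/cup × 240 g/cup ≈ 116.7 g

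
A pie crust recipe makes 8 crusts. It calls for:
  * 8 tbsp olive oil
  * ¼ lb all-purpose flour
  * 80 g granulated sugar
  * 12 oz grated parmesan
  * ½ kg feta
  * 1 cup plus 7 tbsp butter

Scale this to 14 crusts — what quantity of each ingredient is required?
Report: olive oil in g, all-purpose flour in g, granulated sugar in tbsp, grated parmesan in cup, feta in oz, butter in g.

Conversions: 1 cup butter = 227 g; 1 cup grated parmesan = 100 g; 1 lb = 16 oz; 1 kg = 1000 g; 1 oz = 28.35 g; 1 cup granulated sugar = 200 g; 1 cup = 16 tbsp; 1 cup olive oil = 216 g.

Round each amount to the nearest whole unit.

Scaling factor: 14/8 = 7/4 = 1.75.
olive oil: 8 tbsp × 7/4 ÷ 16 tbsp/cup × 216 g/cup = 189 g
all-purpose flour: 0.25 lb × 7/4 × 16 oz/lb × 28.35 g/oz ≈ 198 g
granulated sugar: 80 g × 7/4 ÷ 200 g/cup × 16 tbsp/cup ≈ 11 tbsp
grated parmesan: 12 oz × 7/4 × 28.35 g/oz ÷ 100 g/cup ≈ 6 cup
feta: 0.5 kg × 7/4 × 1000 g/kg ÷ 28.35 g/oz ≈ 31 oz
butter: (1 cup + 7 tbsp = 1.4375 cup) × 7/4 × 227 g/cup ≈ 571 g

olive oil: 189 g; all-purpose flour: 198 g; granulated sugar: 11 tbsp; grated parmesan: 6 cup; feta: 31 oz; butter: 571 g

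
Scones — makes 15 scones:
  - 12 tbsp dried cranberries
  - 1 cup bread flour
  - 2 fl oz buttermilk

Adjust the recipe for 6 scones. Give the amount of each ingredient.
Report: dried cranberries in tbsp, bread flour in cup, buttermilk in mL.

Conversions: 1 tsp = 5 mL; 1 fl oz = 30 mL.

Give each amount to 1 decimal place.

Scaling factor: 6/15 = 2/5 = 0.4.
dried cranberries: 12 tbsp × 2/5 = 4.8 tbsp
bread flour: 1 cup × 2/5 = 0.4 cup
buttermilk: 2 fl oz × 2/5 × 30 mL/fl oz = 24.0 mL

dried cranberries: 4.8 tbsp; bread flour: 0.4 cup; buttermilk: 24.0 mL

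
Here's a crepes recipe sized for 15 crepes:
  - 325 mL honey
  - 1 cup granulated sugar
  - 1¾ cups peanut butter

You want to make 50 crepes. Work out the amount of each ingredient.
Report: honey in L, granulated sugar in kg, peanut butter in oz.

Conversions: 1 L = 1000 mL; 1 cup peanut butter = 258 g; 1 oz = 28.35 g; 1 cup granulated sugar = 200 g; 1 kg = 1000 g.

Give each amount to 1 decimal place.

honey: 1.1 L; granulated sugar: 0.7 kg; peanut butter: 53.1 oz

Scaling factor: 50/15 = 10/3.
honey: 325 mL × 10/3 ÷ 1000 mL/L ≈ 1.1 L
granulated sugar: 1 cup × 10/3 × 200 g/cup ÷ 1000 g/kg ≈ 0.7 kg
peanut butter: 1.75 cup × 10/3 × 258 g/cup ÷ 28.35 g/oz ≈ 53.1 oz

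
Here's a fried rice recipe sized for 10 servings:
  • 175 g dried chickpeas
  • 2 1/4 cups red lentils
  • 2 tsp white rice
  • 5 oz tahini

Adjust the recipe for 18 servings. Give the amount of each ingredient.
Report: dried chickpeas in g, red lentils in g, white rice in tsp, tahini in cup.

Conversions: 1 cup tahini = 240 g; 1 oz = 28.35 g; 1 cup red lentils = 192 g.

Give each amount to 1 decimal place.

dried chickpeas: 315.0 g; red lentils: 777.6 g; white rice: 3.6 tsp; tahini: 1.1 cup

Scaling factor: 18/10 = 9/5 = 1.8.
dried chickpeas: 175 g × 9/5 = 315.0 g
red lentils: 2.25 cup × 9/5 × 192 g/cup = 777.6 g
white rice: 2 tsp × 9/5 = 3.6 tsp
tahini: 5 oz × 9/5 × 28.35 g/oz ÷ 240 g/cup ≈ 1.1 cup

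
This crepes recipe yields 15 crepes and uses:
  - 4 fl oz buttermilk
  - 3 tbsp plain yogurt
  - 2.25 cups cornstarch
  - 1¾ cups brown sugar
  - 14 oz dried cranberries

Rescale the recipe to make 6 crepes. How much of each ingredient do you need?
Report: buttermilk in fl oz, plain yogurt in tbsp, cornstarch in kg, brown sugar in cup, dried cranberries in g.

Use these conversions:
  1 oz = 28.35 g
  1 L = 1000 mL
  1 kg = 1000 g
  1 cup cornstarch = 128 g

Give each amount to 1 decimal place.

Scaling factor: 6/15 = 2/5 = 0.4.
buttermilk: 4 fl oz × 2/5 = 1.6 fl oz
plain yogurt: 3 tbsp × 2/5 = 1.2 tbsp
cornstarch: 2.25 cup × 2/5 × 128 g/cup ÷ 1000 g/kg ≈ 0.1 kg
brown sugar: 1.75 cup × 2/5 = 0.7 cup
dried cranberries: 14 oz × 2/5 × 28.35 g/oz ≈ 158.8 g

buttermilk: 1.6 fl oz; plain yogurt: 1.2 tbsp; cornstarch: 0.1 kg; brown sugar: 0.7 cup; dried cranberries: 158.8 g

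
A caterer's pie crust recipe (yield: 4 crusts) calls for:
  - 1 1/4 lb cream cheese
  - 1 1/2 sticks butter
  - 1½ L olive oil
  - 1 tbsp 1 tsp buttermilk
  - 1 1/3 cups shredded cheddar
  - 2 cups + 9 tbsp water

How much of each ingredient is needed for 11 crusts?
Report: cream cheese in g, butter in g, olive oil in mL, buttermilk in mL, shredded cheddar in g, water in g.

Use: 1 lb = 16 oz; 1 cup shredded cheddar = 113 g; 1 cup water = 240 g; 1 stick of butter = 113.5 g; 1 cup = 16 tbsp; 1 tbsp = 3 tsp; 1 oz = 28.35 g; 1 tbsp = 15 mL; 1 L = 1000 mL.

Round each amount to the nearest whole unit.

Scaling factor: 11/4 = 2.75.
cream cheese: 1.25 lb × 11/4 × 16 oz/lb × 28.35 g/oz ≈ 1559 g
butter: 1.5 stick × 11/4 × 113.5 g/stick ≈ 468 g
olive oil: 1.5 L × 11/4 × 1000 mL/L = 4125 mL
buttermilk: (1 tbsp + 1 tsp = 4/3 tbsp) × 11/4 × 15 mL/tbsp = 55 mL
shredded cheddar: 4/3 cup × 11/4 × 113 g/cup ≈ 414 g
water: (2 cup + 9 tbsp = 2.5625 cup) × 11/4 × 240 g/cup ≈ 1691 g

cream cheese: 1559 g; butter: 468 g; olive oil: 4125 mL; buttermilk: 55 mL; shredded cheddar: 414 g; water: 1691 g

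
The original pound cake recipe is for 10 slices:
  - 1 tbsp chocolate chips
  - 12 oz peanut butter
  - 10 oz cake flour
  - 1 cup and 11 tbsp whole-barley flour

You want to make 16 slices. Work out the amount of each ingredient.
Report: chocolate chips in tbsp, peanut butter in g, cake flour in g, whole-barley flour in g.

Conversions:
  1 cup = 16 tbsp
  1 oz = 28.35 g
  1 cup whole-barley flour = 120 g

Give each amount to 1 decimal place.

chocolate chips: 1.6 tbsp; peanut butter: 544.3 g; cake flour: 453.6 g; whole-barley flour: 324.0 g

Scaling factor: 16/10 = 8/5 = 1.6.
chocolate chips: 1 tbsp × 8/5 = 1.6 tbsp
peanut butter: 12 oz × 8/5 × 28.35 g/oz ≈ 544.3 g
cake flour: 10 oz × 8/5 × 28.35 g/oz = 453.6 g
whole-barley flour: (1 cup + 11 tbsp = 1.6875 cup) × 8/5 × 120 g/cup = 324.0 g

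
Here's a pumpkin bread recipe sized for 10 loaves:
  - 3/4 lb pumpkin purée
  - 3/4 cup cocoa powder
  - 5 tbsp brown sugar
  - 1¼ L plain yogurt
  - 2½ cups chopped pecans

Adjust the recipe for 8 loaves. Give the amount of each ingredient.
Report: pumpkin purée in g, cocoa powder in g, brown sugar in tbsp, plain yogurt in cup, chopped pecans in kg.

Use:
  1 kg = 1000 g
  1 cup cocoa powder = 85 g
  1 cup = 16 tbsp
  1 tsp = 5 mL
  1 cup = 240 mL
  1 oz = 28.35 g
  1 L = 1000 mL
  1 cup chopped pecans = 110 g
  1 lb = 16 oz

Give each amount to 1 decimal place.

Scaling factor: 8/10 = 4/5 = 0.8.
pumpkin purée: 0.75 lb × 4/5 × 16 oz/lb × 28.35 g/oz ≈ 272.2 g
cocoa powder: 0.75 cup × 4/5 × 85 g/cup = 51.0 g
brown sugar: 5 tbsp × 4/5 = 4.0 tbsp
plain yogurt: 1.25 L × 4/5 × 1000 mL/L ÷ 240 mL/cup ≈ 4.2 cup
chopped pecans: 2.5 cup × 4/5 × 110 g/cup ÷ 1000 g/kg ≈ 0.2 kg

pumpkin purée: 272.2 g; cocoa powder: 51.0 g; brown sugar: 4.0 tbsp; plain yogurt: 4.2 cup; chopped pecans: 0.2 kg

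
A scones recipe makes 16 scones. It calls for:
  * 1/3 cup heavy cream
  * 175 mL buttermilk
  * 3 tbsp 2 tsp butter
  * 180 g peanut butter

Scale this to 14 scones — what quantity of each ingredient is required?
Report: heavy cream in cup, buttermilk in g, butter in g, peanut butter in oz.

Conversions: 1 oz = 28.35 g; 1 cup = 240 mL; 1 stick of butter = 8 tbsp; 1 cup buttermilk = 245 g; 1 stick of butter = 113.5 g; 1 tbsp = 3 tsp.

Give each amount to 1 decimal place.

heavy cream: 0.3 cup; buttermilk: 156.3 g; butter: 45.5 g; peanut butter: 5.6 oz

Scaling factor: 14/16 = 7/8 = 0.875.
heavy cream: 1/3 cup × 7/8 ≈ 0.3 cup
buttermilk: 175 mL × 7/8 ÷ 240 mL/cup × 245 g/cup ≈ 156.3 g
butter: (3 tbsp + 2 tsp = 11/3 tbsp) × 7/8 ÷ 8 tbsp/stick × 113.5 g/stick ≈ 45.5 g
peanut butter: 180 g × 7/8 ÷ 28.35 g/oz ≈ 5.6 oz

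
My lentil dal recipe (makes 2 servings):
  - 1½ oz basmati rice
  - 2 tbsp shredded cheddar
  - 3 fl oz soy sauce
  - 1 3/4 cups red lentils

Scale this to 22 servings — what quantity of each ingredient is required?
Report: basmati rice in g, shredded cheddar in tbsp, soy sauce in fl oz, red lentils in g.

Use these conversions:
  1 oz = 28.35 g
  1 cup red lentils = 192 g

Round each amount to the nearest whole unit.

basmati rice: 468 g; shredded cheddar: 22 tbsp; soy sauce: 33 fl oz; red lentils: 3696 g

Scaling factor: 22/2 = 11.
basmati rice: 1.5 oz × 11 × 28.35 g/oz ≈ 468 g
shredded cheddar: 2 tbsp × 11 = 22 tbsp
soy sauce: 3 fl oz × 11 = 33 fl oz
red lentils: 1.75 cup × 11 × 192 g/cup = 3696 g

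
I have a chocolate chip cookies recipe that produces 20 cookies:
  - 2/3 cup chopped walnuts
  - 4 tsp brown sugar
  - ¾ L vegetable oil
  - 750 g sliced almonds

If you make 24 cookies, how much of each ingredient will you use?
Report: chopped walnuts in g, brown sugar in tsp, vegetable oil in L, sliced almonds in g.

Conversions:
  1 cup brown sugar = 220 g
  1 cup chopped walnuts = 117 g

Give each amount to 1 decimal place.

chopped walnuts: 93.6 g; brown sugar: 4.8 tsp; vegetable oil: 0.9 L; sliced almonds: 900.0 g

Scaling factor: 24/20 = 6/5 = 1.2.
chopped walnuts: 2/3 cup × 6/5 × 117 g/cup = 93.6 g
brown sugar: 4 tsp × 6/5 = 4.8 tsp
vegetable oil: 0.75 L × 6/5 = 0.9 L
sliced almonds: 750 g × 6/5 = 900.0 g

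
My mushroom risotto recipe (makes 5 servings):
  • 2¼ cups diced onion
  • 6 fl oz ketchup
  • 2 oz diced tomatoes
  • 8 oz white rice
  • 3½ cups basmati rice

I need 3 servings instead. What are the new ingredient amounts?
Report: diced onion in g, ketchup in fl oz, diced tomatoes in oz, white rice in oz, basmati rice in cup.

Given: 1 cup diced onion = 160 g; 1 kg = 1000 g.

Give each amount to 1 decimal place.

Scaling factor: 3/5 = 0.6.
diced onion: 2.25 cup × 3/5 × 160 g/cup = 216.0 g
ketchup: 6 fl oz × 3/5 = 3.6 fl oz
diced tomatoes: 2 oz × 3/5 = 1.2 oz
white rice: 8 oz × 3/5 = 4.8 oz
basmati rice: 3.5 cup × 3/5 = 2.1 cup

diced onion: 216.0 g; ketchup: 3.6 fl oz; diced tomatoes: 1.2 oz; white rice: 4.8 oz; basmati rice: 2.1 cup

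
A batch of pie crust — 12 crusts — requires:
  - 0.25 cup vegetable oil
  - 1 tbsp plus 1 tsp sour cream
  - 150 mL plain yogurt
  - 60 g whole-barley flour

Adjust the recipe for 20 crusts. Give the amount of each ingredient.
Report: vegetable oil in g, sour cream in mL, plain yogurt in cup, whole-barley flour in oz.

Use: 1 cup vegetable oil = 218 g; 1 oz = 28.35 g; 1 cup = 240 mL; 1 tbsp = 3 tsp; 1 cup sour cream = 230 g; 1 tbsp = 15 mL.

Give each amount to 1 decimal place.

Scaling factor: 20/12 = 5/3.
vegetable oil: 0.25 cup × 5/3 × 218 g/cup ≈ 90.8 g
sour cream: (1 tbsp + 1 tsp = 4/3 tbsp) × 5/3 × 15 mL/tbsp ≈ 33.3 mL
plain yogurt: 150 mL × 5/3 ÷ 240 mL/cup ≈ 1.0 cup
whole-barley flour: 60 g × 5/3 ÷ 28.35 g/oz ≈ 3.5 oz

vegetable oil: 90.8 g; sour cream: 33.3 mL; plain yogurt: 1.0 cup; whole-barley flour: 3.5 oz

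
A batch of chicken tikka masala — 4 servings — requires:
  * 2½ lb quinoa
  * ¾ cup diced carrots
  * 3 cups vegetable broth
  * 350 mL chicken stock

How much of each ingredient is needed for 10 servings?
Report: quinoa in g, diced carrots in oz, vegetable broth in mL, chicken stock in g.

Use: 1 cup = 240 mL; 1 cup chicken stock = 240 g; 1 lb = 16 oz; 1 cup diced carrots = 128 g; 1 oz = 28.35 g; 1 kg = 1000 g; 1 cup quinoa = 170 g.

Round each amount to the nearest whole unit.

Scaling factor: 10/4 = 5/2 = 2.5.
quinoa: 2.5 lb × 5/2 × 16 oz/lb × 28.35 g/oz = 2835 g
diced carrots: 0.75 cup × 5/2 × 128 g/cup ÷ 28.35 g/oz ≈ 8 oz
vegetable broth: 3 cup × 5/2 × 240 mL/cup = 1800 mL
chicken stock: 350 mL × 5/2 ÷ 240 mL/cup × 240 g/cup = 875 g

quinoa: 2835 g; diced carrots: 8 oz; vegetable broth: 1800 mL; chicken stock: 875 g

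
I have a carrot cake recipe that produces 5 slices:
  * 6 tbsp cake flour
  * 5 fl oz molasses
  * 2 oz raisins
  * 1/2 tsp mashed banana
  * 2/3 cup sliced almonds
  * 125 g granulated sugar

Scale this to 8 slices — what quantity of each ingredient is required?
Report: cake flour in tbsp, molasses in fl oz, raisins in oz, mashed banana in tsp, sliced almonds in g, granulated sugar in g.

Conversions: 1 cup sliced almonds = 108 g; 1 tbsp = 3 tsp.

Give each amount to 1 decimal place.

Scaling factor: 8/5 = 1.6.
cake flour: 6 tbsp × 8/5 = 9.6 tbsp
molasses: 5 fl oz × 8/5 = 8.0 fl oz
raisins: 2 oz × 8/5 = 3.2 oz
mashed banana: 0.5 tsp × 8/5 = 0.8 tsp
sliced almonds: 2/3 cup × 8/5 × 108 g/cup = 115.2 g
granulated sugar: 125 g × 8/5 = 200.0 g

cake flour: 9.6 tbsp; molasses: 8.0 fl oz; raisins: 3.2 oz; mashed banana: 0.8 tsp; sliced almonds: 115.2 g; granulated sugar: 200.0 g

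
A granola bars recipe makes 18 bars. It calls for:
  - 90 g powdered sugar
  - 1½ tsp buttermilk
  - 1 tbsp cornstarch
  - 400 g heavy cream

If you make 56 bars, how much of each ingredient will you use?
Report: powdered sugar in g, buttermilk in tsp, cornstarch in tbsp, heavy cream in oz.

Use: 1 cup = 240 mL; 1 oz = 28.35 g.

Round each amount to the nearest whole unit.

powdered sugar: 280 g; buttermilk: 5 tsp; cornstarch: 3 tbsp; heavy cream: 44 oz

Scaling factor: 56/18 = 28/9.
powdered sugar: 90 g × 28/9 = 280 g
buttermilk: 1.5 tsp × 28/9 ≈ 5 tsp
cornstarch: 1 tbsp × 28/9 ≈ 3 tbsp
heavy cream: 400 g × 28/9 ÷ 28.35 g/oz ≈ 44 oz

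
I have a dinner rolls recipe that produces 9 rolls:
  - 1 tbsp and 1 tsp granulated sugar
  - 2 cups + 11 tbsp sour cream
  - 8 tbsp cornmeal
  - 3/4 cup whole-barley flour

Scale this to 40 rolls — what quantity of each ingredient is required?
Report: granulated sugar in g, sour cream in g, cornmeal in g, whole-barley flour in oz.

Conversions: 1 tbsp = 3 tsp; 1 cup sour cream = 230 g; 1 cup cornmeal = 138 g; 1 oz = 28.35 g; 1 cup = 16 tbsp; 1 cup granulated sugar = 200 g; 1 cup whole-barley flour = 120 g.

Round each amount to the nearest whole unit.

Scaling factor: 40/9.
granulated sugar: (1 tbsp + 1 tsp = 4/3 tbsp) × 40/9 ÷ 16 tbsp/cup × 200 g/cup ≈ 74 g
sour cream: (2 cup + 11 tbsp = 2.6875 cup) × 40/9 × 230 g/cup ≈ 2747 g
cornmeal: 8 tbsp × 40/9 ÷ 16 tbsp/cup × 138 g/cup ≈ 307 g
whole-barley flour: 0.75 cup × 40/9 × 120 g/cup ÷ 28.35 g/oz ≈ 14 oz

granulated sugar: 74 g; sour cream: 2747 g; cornmeal: 307 g; whole-barley flour: 14 oz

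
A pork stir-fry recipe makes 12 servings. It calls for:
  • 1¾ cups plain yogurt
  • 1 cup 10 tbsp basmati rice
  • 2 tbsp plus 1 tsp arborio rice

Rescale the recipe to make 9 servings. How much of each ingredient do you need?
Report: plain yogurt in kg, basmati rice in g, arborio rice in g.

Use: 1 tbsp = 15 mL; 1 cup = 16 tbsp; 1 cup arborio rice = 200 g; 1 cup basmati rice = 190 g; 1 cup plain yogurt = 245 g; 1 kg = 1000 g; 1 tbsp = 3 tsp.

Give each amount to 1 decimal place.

Scaling factor: 9/12 = 3/4 = 0.75.
plain yogurt: 1.75 cup × 3/4 × 245 g/cup ÷ 1000 g/kg ≈ 0.3 kg
basmati rice: (1 cup + 10 tbsp = 1.625 cup) × 3/4 × 190 g/cup ≈ 231.6 g
arborio rice: (2 tbsp + 1 tsp = 7/3 tbsp) × 3/4 ÷ 16 tbsp/cup × 200 g/cup ≈ 21.9 g

plain yogurt: 0.3 kg; basmati rice: 231.6 g; arborio rice: 21.9 g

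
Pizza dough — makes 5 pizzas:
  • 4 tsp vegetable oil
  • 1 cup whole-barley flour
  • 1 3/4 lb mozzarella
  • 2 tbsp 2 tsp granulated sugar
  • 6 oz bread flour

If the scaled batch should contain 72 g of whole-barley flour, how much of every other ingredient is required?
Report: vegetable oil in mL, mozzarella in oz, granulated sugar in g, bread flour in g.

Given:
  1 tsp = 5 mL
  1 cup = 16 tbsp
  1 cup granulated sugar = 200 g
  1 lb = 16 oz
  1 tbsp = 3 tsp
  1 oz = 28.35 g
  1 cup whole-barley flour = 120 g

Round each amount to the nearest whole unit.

vegetable oil: 12 mL; mozzarella: 17 oz; granulated sugar: 20 g; bread flour: 102 g

The original recipe has 120 g of whole-barley flour, so the scaling factor is 72 ÷ 120 = 3/5 = 0.6.
vegetable oil: 4 tsp × 3/5 × 5 mL/tsp = 12 mL
mozzarella: 1.75 lb × 3/5 × 16 oz/lb ≈ 17 oz
granulated sugar: (2 tbsp + 2 tsp = 8/3 tbsp) × 3/5 ÷ 16 tbsp/cup × 200 g/cup = 20 g
bread flour: 6 oz × 3/5 × 28.35 g/oz ≈ 102 g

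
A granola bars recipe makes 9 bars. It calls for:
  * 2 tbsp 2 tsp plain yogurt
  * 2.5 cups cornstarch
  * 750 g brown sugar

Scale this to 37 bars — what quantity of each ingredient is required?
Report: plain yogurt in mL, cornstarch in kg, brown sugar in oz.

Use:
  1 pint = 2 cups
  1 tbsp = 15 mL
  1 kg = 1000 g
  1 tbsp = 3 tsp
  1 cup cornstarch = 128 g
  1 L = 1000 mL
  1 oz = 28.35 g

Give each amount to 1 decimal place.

Scaling factor: 37/9.
plain yogurt: (2 tbsp + 2 tsp = 8/3 tbsp) × 37/9 × 15 mL/tbsp ≈ 164.4 mL
cornstarch: 2.5 cup × 37/9 × 128 g/cup ÷ 1000 g/kg ≈ 1.3 kg
brown sugar: 750 g × 37/9 ÷ 28.35 g/oz ≈ 108.8 oz

plain yogurt: 164.4 mL; cornstarch: 1.3 kg; brown sugar: 108.8 oz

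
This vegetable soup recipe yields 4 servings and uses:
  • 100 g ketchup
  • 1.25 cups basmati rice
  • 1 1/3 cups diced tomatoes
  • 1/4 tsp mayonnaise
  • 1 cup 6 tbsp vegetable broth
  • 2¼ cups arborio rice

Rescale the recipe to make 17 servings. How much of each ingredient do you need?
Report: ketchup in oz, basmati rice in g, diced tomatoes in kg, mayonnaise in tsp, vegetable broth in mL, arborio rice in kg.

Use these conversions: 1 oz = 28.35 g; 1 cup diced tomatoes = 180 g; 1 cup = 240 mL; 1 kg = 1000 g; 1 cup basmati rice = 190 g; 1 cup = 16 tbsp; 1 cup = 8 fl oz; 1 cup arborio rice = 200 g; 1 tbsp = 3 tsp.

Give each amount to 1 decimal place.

Scaling factor: 17/4 = 4.25.
ketchup: 100 g × 17/4 ÷ 28.35 g/oz ≈ 15.0 oz
basmati rice: 1.25 cup × 17/4 × 190 g/cup ≈ 1009.4 g
diced tomatoes: 4/3 cup × 17/4 × 180 g/cup ÷ 1000 g/kg ≈ 1.0 kg
mayonnaise: 0.25 tsp × 17/4 ≈ 1.1 tsp
vegetable broth: (1 cup + 6 tbsp = 1.375 cup) × 17/4 × 240 mL/cup = 1402.5 mL
arborio rice: 2.25 cup × 17/4 × 200 g/cup ÷ 1000 g/kg ≈ 1.9 kg

ketchup: 15.0 oz; basmati rice: 1009.4 g; diced tomatoes: 1.0 kg; mayonnaise: 1.1 tsp; vegetable broth: 1402.5 mL; arborio rice: 1.9 kg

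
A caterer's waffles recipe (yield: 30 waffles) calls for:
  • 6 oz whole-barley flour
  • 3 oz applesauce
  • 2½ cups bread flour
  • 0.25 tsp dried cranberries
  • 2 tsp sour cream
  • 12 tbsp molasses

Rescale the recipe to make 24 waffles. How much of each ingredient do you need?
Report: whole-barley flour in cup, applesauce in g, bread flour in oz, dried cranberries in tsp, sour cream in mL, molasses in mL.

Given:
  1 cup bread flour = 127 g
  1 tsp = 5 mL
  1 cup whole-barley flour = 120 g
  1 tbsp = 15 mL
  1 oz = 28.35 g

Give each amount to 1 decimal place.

whole-barley flour: 1.1 cup; applesauce: 68.0 g; bread flour: 9.0 oz; dried cranberries: 0.2 tsp; sour cream: 8.0 mL; molasses: 144.0 mL

Scaling factor: 24/30 = 4/5 = 0.8.
whole-barley flour: 6 oz × 4/5 × 28.35 g/oz ÷ 120 g/cup ≈ 1.1 cup
applesauce: 3 oz × 4/5 × 28.35 g/oz ≈ 68.0 g
bread flour: 2.5 cup × 4/5 × 127 g/cup ÷ 28.35 g/oz ≈ 9.0 oz
dried cranberries: 0.25 tsp × 4/5 = 0.2 tsp
sour cream: 2 tsp × 4/5 × 5 mL/tsp = 8.0 mL
molasses: 12 tbsp × 4/5 × 15 mL/tbsp = 144.0 mL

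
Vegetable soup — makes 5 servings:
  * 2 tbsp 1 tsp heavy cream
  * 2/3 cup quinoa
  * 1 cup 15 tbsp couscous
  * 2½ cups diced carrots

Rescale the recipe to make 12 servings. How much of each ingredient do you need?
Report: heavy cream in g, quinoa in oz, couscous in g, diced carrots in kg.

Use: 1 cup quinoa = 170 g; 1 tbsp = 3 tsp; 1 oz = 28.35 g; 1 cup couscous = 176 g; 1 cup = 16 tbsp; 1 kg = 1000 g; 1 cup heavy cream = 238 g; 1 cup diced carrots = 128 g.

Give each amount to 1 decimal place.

Scaling factor: 12/5 = 2.4.
heavy cream: (2 tbsp + 1 tsp = 7/3 tbsp) × 12/5 ÷ 16 tbsp/cup × 238 g/cup = 83.3 g
quinoa: 2/3 cup × 12/5 × 170 g/cup ÷ 28.35 g/oz ≈ 9.6 oz
couscous: (1 cup + 15 tbsp = 1.9375 cup) × 12/5 × 176 g/cup = 818.4 g
diced carrots: 2.5 cup × 12/5 × 128 g/cup ÷ 1000 g/kg ≈ 0.8 kg

heavy cream: 83.3 g; quinoa: 9.6 oz; couscous: 818.4 g; diced carrots: 0.8 kg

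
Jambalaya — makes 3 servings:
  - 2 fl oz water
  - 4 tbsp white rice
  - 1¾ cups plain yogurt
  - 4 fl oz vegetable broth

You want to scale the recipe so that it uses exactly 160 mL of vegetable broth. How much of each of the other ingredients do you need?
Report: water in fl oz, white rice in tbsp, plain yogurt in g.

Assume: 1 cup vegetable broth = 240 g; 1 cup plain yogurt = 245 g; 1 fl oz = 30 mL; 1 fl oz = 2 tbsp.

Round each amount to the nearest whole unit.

water: 3 fl oz; white rice: 5 tbsp; plain yogurt: 572 g

The original recipe has 120 mL of vegetable broth, so the scaling factor is 160 ÷ 120 = 4/3.
water: 2 fl oz × 4/3 ≈ 3 fl oz
white rice: 4 tbsp × 4/3 ≈ 5 tbsp
plain yogurt: 1.75 cup × 4/3 × 245 g/cup ≈ 572 g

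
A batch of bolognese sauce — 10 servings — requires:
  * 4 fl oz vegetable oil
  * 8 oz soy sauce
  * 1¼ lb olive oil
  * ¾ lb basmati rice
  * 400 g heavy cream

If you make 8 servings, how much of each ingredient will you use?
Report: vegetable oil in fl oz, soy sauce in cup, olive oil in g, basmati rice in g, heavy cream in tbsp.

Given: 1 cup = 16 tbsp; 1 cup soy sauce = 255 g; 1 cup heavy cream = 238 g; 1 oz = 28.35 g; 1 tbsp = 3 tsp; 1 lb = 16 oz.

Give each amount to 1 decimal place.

vegetable oil: 3.2 fl oz; soy sauce: 0.7 cup; olive oil: 453.6 g; basmati rice: 272.2 g; heavy cream: 21.5 tbsp

Scaling factor: 8/10 = 4/5 = 0.8.
vegetable oil: 4 fl oz × 4/5 = 3.2 fl oz
soy sauce: 8 oz × 4/5 × 28.35 g/oz ÷ 255 g/cup ≈ 0.7 cup
olive oil: 1.25 lb × 4/5 × 16 oz/lb × 28.35 g/oz = 453.6 g
basmati rice: 0.75 lb × 4/5 × 16 oz/lb × 28.35 g/oz ≈ 272.2 g
heavy cream: 400 g × 4/5 ÷ 238 g/cup × 16 tbsp/cup ≈ 21.5 tbsp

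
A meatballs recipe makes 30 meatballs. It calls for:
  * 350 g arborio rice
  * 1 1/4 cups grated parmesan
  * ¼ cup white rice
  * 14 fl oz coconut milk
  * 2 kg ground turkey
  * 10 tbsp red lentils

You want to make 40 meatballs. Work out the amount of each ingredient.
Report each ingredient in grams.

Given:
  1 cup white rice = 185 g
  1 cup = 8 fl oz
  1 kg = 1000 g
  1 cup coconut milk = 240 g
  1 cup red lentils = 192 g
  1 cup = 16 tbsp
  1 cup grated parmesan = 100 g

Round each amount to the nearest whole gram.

arborio rice: 467 g; grated parmesan: 167 g; white rice: 62 g; coconut milk: 560 g; ground turkey: 2667 g; red lentils: 160 g

Scaling factor: 40/30 = 4/3.
arborio rice: 350 g × 4/3 ≈ 467 g
grated parmesan: 1.25 cup × 4/3 × 100 g/cup ≈ 167 g
white rice: 0.25 cup × 4/3 × 185 g/cup ≈ 62 g
coconut milk: 14 fl oz × 4/3 ÷ 8 fl oz/cup × 240 g/cup = 560 g
ground turkey: 2 kg × 4/3 × 1000 g/kg ≈ 2667 g
red lentils: 10 tbsp × 4/3 ÷ 16 tbsp/cup × 192 g/cup = 160 g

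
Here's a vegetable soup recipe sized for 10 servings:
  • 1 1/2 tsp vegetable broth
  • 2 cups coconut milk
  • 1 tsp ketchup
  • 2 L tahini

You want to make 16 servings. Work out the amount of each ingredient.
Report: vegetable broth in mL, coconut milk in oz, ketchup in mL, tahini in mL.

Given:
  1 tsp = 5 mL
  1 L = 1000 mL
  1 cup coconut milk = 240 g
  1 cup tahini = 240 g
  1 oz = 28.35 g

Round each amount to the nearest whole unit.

vegetable broth: 12 mL; coconut milk: 27 oz; ketchup: 8 mL; tahini: 3200 mL

Scaling factor: 16/10 = 8/5 = 1.6.
vegetable broth: 1.5 tsp × 8/5 × 5 mL/tsp = 12 mL
coconut milk: 2 cup × 8/5 × 240 g/cup ÷ 28.35 g/oz ≈ 27 oz
ketchup: 1 tsp × 8/5 × 5 mL/tsp = 8 mL
tahini: 2 L × 8/5 × 1000 mL/L = 3200 mL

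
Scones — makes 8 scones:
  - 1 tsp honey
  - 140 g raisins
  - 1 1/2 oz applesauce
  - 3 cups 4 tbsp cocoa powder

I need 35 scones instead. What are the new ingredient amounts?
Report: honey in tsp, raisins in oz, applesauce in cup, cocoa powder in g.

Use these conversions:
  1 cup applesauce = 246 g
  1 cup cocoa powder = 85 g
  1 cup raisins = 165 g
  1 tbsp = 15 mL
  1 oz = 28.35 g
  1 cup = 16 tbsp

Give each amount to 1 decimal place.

honey: 4.4 tsp; raisins: 21.6 oz; applesauce: 0.8 cup; cocoa powder: 1208.6 g

Scaling factor: 35/8 = 4.375.
honey: 1 tsp × 35/8 ≈ 4.4 tsp
raisins: 140 g × 35/8 ÷ 28.35 g/oz ≈ 21.6 oz
applesauce: 1.5 oz × 35/8 × 28.35 g/oz ÷ 246 g/cup ≈ 0.8 cup
cocoa powder: (3 cup + 4 tbsp = 3.25 cup) × 35/8 × 85 g/cup ≈ 1208.6 g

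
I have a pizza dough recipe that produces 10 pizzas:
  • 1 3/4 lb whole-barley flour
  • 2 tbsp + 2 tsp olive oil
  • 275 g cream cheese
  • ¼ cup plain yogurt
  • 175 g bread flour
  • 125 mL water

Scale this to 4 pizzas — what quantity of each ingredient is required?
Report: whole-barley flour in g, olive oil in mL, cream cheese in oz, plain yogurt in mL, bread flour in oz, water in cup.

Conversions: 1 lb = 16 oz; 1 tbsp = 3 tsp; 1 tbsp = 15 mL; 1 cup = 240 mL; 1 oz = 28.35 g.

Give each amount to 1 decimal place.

whole-barley flour: 317.5 g; olive oil: 16.0 mL; cream cheese: 3.9 oz; plain yogurt: 24.0 mL; bread flour: 2.5 oz; water: 0.2 cup

Scaling factor: 4/10 = 2/5 = 0.4.
whole-barley flour: 1.75 lb × 2/5 × 16 oz/lb × 28.35 g/oz ≈ 317.5 g
olive oil: (2 tbsp + 2 tsp = 8/3 tbsp) × 2/5 × 15 mL/tbsp = 16.0 mL
cream cheese: 275 g × 2/5 ÷ 28.35 g/oz ≈ 3.9 oz
plain yogurt: 0.25 cup × 2/5 × 240 mL/cup = 24.0 mL
bread flour: 175 g × 2/5 ÷ 28.35 g/oz ≈ 2.5 oz
water: 125 mL × 2/5 ÷ 240 mL/cup ≈ 0.2 cup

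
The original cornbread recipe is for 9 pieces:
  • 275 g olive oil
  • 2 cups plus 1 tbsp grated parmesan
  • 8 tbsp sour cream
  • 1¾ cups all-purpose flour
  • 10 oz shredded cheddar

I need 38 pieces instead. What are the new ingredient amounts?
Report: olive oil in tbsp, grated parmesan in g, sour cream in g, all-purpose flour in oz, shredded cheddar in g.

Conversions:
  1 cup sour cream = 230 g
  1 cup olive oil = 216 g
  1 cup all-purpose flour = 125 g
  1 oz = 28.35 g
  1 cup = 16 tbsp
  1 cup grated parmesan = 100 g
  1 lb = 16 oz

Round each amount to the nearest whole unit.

Scaling factor: 38/9.
olive oil: 275 g × 38/9 ÷ 216 g/cup × 16 tbsp/cup ≈ 86 tbsp
grated parmesan: (2 cup + 1 tbsp = 2.0625 cup) × 38/9 × 100 g/cup ≈ 871 g
sour cream: 8 tbsp × 38/9 ÷ 16 tbsp/cup × 230 g/cup ≈ 486 g
all-purpose flour: 1.75 cup × 38/9 × 125 g/cup ÷ 28.35 g/oz ≈ 33 oz
shredded cheddar: 10 oz × 38/9 × 28.35 g/oz = 1197 g

olive oil: 86 tbsp; grated parmesan: 871 g; sour cream: 486 g; all-purpose flour: 33 oz; shredded cheddar: 1197 g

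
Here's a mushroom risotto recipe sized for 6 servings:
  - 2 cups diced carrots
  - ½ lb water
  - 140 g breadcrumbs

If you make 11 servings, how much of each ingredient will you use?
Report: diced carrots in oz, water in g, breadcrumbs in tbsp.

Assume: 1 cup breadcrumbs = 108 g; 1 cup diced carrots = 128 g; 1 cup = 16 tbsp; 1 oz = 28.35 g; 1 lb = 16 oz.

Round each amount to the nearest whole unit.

Scaling factor: 11/6.
diced carrots: 2 cup × 11/6 × 128 g/cup ÷ 28.35 g/oz ≈ 17 oz
water: 0.5 lb × 11/6 × 16 oz/lb × 28.35 g/oz ≈ 416 g
breadcrumbs: 140 g × 11/6 ÷ 108 g/cup × 16 tbsp/cup ≈ 38 tbsp

diced carrots: 17 oz; water: 416 g; breadcrumbs: 38 tbsp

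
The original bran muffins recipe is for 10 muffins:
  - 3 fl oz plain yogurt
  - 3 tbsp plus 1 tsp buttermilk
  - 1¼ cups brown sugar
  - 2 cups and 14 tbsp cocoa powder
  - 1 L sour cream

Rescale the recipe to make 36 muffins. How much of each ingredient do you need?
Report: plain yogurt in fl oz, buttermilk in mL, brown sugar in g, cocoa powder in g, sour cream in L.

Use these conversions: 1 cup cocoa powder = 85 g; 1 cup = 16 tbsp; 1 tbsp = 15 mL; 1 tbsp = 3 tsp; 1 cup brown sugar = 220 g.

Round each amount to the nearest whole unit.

plain yogurt: 11 fl oz; buttermilk: 180 mL; brown sugar: 990 g; cocoa powder: 880 g; sour cream: 4 L

Scaling factor: 36/10 = 18/5 = 3.6.
plain yogurt: 3 fl oz × 18/5 ≈ 11 fl oz
buttermilk: (3 tbsp + 1 tsp = 10/3 tbsp) × 18/5 × 15 mL/tbsp = 180 mL
brown sugar: 1.25 cup × 18/5 × 220 g/cup = 990 g
cocoa powder: (2 cup + 14 tbsp = 2.875 cup) × 18/5 × 85 g/cup ≈ 880 g
sour cream: 1 L × 18/5 ≈ 4 L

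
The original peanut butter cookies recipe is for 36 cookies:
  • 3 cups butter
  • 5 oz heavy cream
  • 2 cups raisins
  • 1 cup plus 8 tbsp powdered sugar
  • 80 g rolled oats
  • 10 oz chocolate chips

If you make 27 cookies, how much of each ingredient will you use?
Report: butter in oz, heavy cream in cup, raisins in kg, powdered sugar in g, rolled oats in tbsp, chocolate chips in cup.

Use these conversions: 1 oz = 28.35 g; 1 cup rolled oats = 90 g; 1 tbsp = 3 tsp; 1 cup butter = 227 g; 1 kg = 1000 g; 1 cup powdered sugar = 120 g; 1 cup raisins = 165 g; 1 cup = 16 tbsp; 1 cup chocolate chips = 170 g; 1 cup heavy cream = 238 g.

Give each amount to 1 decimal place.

butter: 18.0 oz; heavy cream: 0.4 cup; raisins: 0.2 kg; powdered sugar: 135.0 g; rolled oats: 10.7 tbsp; chocolate chips: 1.3 cup

Scaling factor: 27/36 = 3/4 = 0.75.
butter: 3 cup × 3/4 × 227 g/cup ÷ 28.35 g/oz ≈ 18.0 oz
heavy cream: 5 oz × 3/4 × 28.35 g/oz ÷ 238 g/cup ≈ 0.4 cup
raisins: 2 cup × 3/4 × 165 g/cup ÷ 1000 g/kg ≈ 0.2 kg
powdered sugar: (1 cup + 8 tbsp = 1.5 cup) × 3/4 × 120 g/cup = 135.0 g
rolled oats: 80 g × 3/4 ÷ 90 g/cup × 16 tbsp/cup ≈ 10.7 tbsp
chocolate chips: 10 oz × 3/4 × 28.35 g/oz ÷ 170 g/cup ≈ 1.3 cup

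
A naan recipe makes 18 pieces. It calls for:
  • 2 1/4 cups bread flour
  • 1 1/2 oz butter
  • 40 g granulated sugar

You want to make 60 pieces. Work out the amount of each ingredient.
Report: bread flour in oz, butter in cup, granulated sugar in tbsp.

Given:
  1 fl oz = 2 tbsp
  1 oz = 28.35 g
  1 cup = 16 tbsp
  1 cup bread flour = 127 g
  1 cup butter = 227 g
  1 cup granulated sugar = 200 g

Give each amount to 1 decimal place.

Scaling factor: 60/18 = 10/3.
bread flour: 2.25 cup × 10/3 × 127 g/cup ÷ 28.35 g/oz ≈ 33.6 oz
butter: 1.5 oz × 10/3 × 28.35 g/oz ÷ 227 g/cup ≈ 0.6 cup
granulated sugar: 40 g × 10/3 ÷ 200 g/cup × 16 tbsp/cup ≈ 10.7 tbsp

bread flour: 33.6 oz; butter: 0.6 cup; granulated sugar: 10.7 tbsp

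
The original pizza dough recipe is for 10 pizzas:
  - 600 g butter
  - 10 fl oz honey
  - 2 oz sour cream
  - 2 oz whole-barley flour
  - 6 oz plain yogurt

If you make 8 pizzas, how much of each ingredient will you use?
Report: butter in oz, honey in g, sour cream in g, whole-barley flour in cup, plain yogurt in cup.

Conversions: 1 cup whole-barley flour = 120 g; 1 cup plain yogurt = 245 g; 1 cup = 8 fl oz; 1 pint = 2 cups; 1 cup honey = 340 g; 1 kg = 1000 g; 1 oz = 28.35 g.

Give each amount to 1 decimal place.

butter: 16.9 oz; honey: 340.0 g; sour cream: 45.4 g; whole-barley flour: 0.4 cup; plain yogurt: 0.6 cup

Scaling factor: 8/10 = 4/5 = 0.8.
butter: 600 g × 4/5 ÷ 28.35 g/oz ≈ 16.9 oz
honey: 10 fl oz × 4/5 ÷ 8 fl oz/cup × 340 g/cup = 340.0 g
sour cream: 2 oz × 4/5 × 28.35 g/oz ≈ 45.4 g
whole-barley flour: 2 oz × 4/5 × 28.35 g/oz ÷ 120 g/cup ≈ 0.4 cup
plain yogurt: 6 oz × 4/5 × 28.35 g/oz ÷ 245 g/cup ≈ 0.6 cup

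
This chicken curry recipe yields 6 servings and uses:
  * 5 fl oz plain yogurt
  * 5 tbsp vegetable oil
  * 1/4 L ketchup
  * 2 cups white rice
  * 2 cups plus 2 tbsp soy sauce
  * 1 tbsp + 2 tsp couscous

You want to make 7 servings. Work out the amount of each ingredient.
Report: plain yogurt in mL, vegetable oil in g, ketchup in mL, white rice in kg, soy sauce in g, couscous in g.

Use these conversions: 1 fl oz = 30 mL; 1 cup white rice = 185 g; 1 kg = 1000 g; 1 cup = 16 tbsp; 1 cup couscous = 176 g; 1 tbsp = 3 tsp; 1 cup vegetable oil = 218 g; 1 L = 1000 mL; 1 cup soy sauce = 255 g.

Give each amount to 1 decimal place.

Scaling factor: 7/6.
plain yogurt: 5 fl oz × 7/6 × 30 mL/fl oz = 175.0 mL
vegetable oil: 5 tbsp × 7/6 ÷ 16 tbsp/cup × 218 g/cup ≈ 79.5 g
ketchup: 0.25 L × 7/6 × 1000 mL/L ≈ 291.7 mL
white rice: 2 cup × 7/6 × 185 g/cup ÷ 1000 g/kg ≈ 0.4 kg
soy sauce: (2 cup + 2 tbsp = 2.125 cup) × 7/6 × 255 g/cup ≈ 632.2 g
couscous: (1 tbsp + 2 tsp = 5/3 tbsp) × 7/6 ÷ 16 tbsp/cup × 176 g/cup ≈ 21.4 g

plain yogurt: 175.0 mL; vegetable oil: 79.5 g; ketchup: 291.7 mL; white rice: 0.4 kg; soy sauce: 632.2 g; couscous: 21.4 g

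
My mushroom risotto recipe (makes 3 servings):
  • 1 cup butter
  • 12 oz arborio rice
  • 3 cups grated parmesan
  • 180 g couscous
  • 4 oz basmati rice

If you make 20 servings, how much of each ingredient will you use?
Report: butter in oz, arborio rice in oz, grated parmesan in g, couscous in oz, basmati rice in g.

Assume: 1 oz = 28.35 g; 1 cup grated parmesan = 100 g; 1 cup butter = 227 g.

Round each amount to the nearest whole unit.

Scaling factor: 20/3.
butter: 1 cup × 20/3 × 227 g/cup ÷ 28.35 g/oz ≈ 53 oz
arborio rice: 12 oz × 20/3 = 80 oz
grated parmesan: 3 cup × 20/3 × 100 g/cup = 2000 g
couscous: 180 g × 20/3 ÷ 28.35 g/oz ≈ 42 oz
basmati rice: 4 oz × 20/3 × 28.35 g/oz = 756 g

butter: 53 oz; arborio rice: 80 oz; grated parmesan: 2000 g; couscous: 42 oz; basmati rice: 756 g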